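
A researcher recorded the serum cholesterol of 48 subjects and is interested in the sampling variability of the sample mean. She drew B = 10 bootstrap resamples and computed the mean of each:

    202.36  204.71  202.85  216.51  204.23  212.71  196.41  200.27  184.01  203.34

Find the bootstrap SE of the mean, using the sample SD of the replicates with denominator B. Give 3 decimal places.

Bootstrap SE is the standard deviation of the 10 replicate means.
Mean of replicates: (202.36 + 204.71 + 202.85 + 216.51 + 204.23 + 212.71 + 196.41 + 200.27 + 184.01 + 203.34) / 10 = 2027.4000 / 10 = 202.7400
Sum of squared deviations: (−0.3800)² + (+1.9700)² + (+0.1100)² + (+13.7700)² + (+1.4900)² + (+9.9700)² + (−6.3300)² + (−2.4700)² + (−18.7300)² + (+0.6000)² = 692.6140
Variance = 692.6140 / 10 = 69.2614
SE* = √69.2614

SE* = 8.322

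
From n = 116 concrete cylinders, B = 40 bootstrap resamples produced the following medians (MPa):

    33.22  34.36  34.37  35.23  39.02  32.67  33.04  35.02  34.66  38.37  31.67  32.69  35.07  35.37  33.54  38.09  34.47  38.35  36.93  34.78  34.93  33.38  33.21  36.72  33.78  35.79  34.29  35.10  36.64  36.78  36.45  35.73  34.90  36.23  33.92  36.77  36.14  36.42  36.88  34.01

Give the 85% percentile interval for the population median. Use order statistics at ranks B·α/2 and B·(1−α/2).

Sorted replicates: 31.67, 32.67, 32.69, 33.04, 33.21, 33.22, 33.38, 33.54, 33.78, 33.92, 34.01, 34.29, 34.36, 34.37, 34.47, 34.66, 34.78, 34.90, 34.93, 35.02, 35.07, 35.10, 35.23, 35.37, 35.73, 35.79, 36.14, 36.23, 36.42, 36.45, 36.64, 36.72, 36.77, 36.78, 36.88, 36.93, 38.09, 38.35, 38.37, 39.02
α = 0.15; lower rank = 40 × 0.075 = 3; upper rank = 40 × 0.925 = 37.
The 3rd smallest replicate is 32.69; the 37th is 38.09.

(32.69, 38.09)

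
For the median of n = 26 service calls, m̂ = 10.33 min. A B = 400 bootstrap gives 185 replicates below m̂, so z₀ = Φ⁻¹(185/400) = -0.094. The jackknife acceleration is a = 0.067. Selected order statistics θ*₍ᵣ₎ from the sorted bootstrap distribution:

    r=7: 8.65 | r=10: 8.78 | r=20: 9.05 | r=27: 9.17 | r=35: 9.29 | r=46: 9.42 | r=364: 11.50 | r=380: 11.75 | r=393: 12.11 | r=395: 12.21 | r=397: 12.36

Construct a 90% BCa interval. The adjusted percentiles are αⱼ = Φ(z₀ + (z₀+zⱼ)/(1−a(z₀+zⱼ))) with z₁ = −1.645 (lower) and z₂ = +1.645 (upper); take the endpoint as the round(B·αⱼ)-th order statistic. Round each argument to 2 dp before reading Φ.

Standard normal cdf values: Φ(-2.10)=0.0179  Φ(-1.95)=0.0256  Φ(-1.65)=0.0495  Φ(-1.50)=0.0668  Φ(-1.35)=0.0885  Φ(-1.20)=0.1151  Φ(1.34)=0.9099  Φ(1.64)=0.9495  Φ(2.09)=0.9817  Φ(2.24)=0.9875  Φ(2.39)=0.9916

Lower: z₀ + z₁ = -0.094 + (-1.645) = -1.739; 1 − a(z₀+z₁) = 1 − (0.067)(-1.739) = 1.1165; argument = -0.094 + (-1.739)/1.1165 = -1.6515 → -1.65.
α₁ = Φ(-1.65) = 0.0495; rank = round(400 × 0.0495) = 20; θ*₍20₎ = 9.05.
Upper: z₀ + z₂ = 1.551; 1 − a(z₀+z₂) = 0.8961; argument = 1.6369 → 1.64; α₂ = 0.9495; rank = 380; θ*₍380₎ = 11.75.

(9.05, 11.75)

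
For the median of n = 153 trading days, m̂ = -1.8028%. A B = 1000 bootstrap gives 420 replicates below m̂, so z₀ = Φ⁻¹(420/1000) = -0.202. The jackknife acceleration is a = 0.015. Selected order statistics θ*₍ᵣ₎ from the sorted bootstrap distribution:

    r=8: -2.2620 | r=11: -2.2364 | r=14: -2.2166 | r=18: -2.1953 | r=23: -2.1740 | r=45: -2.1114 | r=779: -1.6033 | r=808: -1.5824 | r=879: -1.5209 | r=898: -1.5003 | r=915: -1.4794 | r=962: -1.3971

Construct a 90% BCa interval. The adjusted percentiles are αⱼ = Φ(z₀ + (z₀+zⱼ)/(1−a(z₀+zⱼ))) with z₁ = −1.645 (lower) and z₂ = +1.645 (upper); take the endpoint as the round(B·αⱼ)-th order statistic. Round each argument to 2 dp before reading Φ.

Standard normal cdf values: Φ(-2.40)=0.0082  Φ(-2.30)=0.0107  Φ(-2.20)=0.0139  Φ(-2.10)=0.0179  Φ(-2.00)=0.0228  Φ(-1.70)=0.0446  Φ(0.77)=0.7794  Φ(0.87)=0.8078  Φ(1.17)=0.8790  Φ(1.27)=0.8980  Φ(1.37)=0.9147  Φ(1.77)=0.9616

(-2.1740, -1.5003)

Lower: z₀ + z₁ = -0.202 + (-1.645) = -1.847; 1 − a(z₀+z₁) = 1 − (0.015)(-1.847) = 1.0277; argument = -0.202 + (-1.847)/1.0277 = -1.9992 → -2.00.
α₁ = Φ(-2.00) = 0.0228; rank = round(1000 × 0.0228) = 23; θ*₍23₎ = -2.1740.
Upper: z₀ + z₂ = 1.443; 1 − a(z₀+z₂) = 0.9784; argument = 1.2729 → 1.27; α₂ = 0.8980; rank = 898; θ*₍898₎ = -1.5003.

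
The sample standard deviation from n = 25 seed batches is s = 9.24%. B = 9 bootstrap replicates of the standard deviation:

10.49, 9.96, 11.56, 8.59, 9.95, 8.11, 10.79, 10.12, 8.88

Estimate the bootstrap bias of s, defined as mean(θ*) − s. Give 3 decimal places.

bias = +0.588

mean(θ*) = (10.49 + 9.96 + 11.56 + 8.59 + 9.95 + 8.11 + 10.79 + 10.12 + 8.88) / 9 = 9.8278
bias = 9.8278 − 9.24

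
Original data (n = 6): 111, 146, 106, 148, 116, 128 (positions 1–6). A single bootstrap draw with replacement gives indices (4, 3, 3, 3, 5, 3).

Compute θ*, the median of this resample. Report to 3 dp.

Resample values: 148, 106, 106, 106, 116, 106.
Sorted: 106, 106, 106, 106, 116, 148
Median = average of the two middle values = 106.000

θ* = 106.000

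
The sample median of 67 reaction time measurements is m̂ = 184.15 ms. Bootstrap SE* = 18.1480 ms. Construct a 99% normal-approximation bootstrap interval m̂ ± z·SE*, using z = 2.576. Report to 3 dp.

(137.401, 230.899)

Margin = 2.576 × 18.1480 = 46.7492
Interval: 184.15 ± 46.7492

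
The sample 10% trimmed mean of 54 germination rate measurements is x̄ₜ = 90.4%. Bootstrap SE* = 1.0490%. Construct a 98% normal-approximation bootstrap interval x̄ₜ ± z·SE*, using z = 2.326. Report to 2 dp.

Margin = 2.326 × 1.0490 = 2.440
Interval: 90.4 ± 2.440

(87.96, 92.84)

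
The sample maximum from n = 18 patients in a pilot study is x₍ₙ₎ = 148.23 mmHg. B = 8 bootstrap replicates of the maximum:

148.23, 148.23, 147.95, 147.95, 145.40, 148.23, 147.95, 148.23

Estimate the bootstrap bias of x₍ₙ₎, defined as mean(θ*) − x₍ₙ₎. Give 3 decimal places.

mean(θ*) = (148.23 + 148.23 + 147.95 + 147.95 + 145.40 + 148.23 + 147.95 + 148.23) / 8 = 147.7712
bias = 147.7712 − 148.23

bias = −0.459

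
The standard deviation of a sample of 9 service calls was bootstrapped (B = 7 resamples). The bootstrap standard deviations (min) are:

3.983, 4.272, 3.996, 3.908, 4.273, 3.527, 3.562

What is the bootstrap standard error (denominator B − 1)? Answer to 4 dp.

Bootstrap SE is the standard deviation of the 7 replicate standard deviations.
Mean of replicates: (3.983 + 4.272 + 3.996 + 3.908 + 4.273 + 3.527 + 3.562) / 7 = 27.52100 / 7 = 3.93157
Sum of squared deviations: (+0.05143)² + (+0.34043)² + (+0.06443)² + (−0.02357)² + (+0.34143)² + (−0.40457)² + (−0.36957)² = 0.54008
Variance = 0.54008 / 6 = 0.09001
SE* = √0.09001

SE* = 0.3000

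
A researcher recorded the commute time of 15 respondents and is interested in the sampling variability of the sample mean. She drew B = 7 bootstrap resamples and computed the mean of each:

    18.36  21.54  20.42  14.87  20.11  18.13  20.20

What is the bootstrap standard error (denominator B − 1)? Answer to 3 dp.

SE* = 2.210

Bootstrap SE is the standard deviation of the 7 replicate means.
Mean of replicates: (18.36 + 21.54 + 20.42 + 14.87 + 20.11 + 18.13 + 20.20) / 7 = 133.6300 / 7 = 19.0900
Sum of squared deviations: (−0.7300)² + (+2.4500)² + (+1.3300)² + (−4.2200)² + (+1.0200)² + (−0.9600)² + (+1.1100)² = 29.3068
Variance = 29.3068 / 6 = 4.8845
SE* = √4.8845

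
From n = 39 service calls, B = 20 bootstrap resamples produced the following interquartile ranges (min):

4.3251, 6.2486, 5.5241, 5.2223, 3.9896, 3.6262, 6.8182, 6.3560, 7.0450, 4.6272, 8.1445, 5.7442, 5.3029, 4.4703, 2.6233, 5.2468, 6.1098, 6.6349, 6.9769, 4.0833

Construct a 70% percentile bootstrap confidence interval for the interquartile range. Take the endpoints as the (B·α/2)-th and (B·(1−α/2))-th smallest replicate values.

Sorted replicates: 2.6233, 3.6262, 3.9896, 4.0833, 4.3251, 4.4703, 4.6272, 5.2223, 5.2468, 5.3029, 5.5241, 5.7442, 6.1098, 6.2486, 6.3560, 6.6349, 6.8182, 6.9769, 7.0450, 8.1445
α = 0.30; lower rank = 20 × 0.150 = 3; upper rank = 20 × 0.850 = 17.
The 3rd smallest replicate is 3.9896; the 17th is 6.8182.

(3.9896, 6.8182)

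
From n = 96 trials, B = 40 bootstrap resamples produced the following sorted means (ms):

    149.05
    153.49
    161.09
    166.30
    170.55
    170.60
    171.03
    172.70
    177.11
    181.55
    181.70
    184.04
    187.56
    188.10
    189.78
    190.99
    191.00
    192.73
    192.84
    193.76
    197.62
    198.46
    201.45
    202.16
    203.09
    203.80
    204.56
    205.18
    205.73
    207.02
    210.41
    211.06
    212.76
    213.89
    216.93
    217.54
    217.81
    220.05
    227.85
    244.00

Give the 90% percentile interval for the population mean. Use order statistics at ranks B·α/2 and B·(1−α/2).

α = 0.10; lower rank = 40 × 0.050 = 2; upper rank = 40 × 0.950 = 38.
The 2nd smallest replicate is 153.49; the 38th is 220.05.

(153.49, 220.05)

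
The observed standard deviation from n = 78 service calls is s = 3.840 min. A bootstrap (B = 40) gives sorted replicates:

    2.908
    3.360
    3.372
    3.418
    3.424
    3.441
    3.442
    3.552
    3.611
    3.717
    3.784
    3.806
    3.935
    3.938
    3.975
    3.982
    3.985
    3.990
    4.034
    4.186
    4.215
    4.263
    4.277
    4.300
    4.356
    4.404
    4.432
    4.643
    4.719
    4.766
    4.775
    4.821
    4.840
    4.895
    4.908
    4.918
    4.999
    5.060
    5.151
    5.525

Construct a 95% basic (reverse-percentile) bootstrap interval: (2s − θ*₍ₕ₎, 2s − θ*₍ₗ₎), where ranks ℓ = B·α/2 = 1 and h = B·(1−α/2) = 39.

(2.529, 4.772)

Percentile endpoints at ranks 1 and 39: θ*₍1₎ = 2.908, θ*₍39₎ = 5.151.
Basic interval reflects these around s:
  lower = 2 × 3.840 − 5.151 = 2.529
  upper = 2 × 3.840 − 2.908 = 4.772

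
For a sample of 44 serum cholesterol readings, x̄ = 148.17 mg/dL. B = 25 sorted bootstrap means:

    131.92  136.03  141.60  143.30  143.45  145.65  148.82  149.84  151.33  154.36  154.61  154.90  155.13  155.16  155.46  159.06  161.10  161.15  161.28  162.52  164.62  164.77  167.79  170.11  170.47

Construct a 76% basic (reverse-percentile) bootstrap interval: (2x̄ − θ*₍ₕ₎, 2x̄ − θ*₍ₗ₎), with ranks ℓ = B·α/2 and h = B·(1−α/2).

(131.57, 154.74)

Percentile endpoints at ranks 3 and 22: θ*₍3₎ = 141.60, θ*₍22₎ = 164.77.
Basic interval reflects these around x̄:
  lower = 2 × 148.17 − 164.77 = 131.57
  upper = 2 × 148.17 − 141.60 = 154.74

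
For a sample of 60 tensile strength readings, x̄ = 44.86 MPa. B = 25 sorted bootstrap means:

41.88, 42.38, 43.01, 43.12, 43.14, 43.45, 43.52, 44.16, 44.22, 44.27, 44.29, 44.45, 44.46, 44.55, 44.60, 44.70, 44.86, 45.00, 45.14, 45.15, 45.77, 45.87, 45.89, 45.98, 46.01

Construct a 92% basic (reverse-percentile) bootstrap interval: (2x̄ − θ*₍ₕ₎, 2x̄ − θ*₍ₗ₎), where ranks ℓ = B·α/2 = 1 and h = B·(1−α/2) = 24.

Percentile endpoints at ranks 1 and 24: θ*₍1₎ = 41.88, θ*₍24₎ = 45.98.
Basic interval reflects these around x̄:
  lower = 2 × 44.86 − 45.98 = 43.74
  upper = 2 × 44.86 − 41.88 = 47.84

(43.74, 47.84)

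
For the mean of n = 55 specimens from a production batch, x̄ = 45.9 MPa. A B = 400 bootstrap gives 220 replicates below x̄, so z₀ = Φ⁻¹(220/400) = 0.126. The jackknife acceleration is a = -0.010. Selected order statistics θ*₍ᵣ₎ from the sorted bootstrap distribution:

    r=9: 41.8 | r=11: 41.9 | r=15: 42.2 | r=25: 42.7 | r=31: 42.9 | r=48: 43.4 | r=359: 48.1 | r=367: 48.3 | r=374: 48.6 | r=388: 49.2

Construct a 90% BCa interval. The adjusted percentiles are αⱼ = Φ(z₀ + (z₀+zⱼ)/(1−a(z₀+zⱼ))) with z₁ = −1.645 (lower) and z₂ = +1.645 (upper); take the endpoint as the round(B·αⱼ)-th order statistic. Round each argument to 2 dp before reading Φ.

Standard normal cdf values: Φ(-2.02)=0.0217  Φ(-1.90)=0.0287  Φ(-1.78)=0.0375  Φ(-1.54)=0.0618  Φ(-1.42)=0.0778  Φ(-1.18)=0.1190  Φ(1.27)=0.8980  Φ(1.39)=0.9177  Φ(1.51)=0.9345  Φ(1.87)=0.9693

Lower: z₀ + z₁ = 0.126 + (-1.645) = -1.519; 1 − a(z₀+z₁) = 1 − (-0.010)(-1.519) = 0.9848; argument = 0.126 + (-1.519)/0.9848 = -1.4164 → -1.42.
α₁ = Φ(-1.42) = 0.0778; rank = round(400 × 0.0778) = 31; θ*₍31₎ = 42.9.
Upper: z₀ + z₂ = 1.771; 1 − a(z₀+z₂) = 1.0177; argument = 1.8662 → 1.87; α₂ = 0.9693; rank = 388; θ*₍388₎ = 49.2.

(42.9, 49.2)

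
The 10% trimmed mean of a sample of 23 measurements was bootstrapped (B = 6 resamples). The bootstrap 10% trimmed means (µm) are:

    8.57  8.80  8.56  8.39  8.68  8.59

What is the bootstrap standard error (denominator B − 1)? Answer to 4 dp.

Bootstrap SE is the standard deviation of the 6 replicate 10% trimmed means.
Mean of replicates: (8.57 + 8.80 + 8.56 + 8.39 + 8.68 + 8.59) / 6 = 51.590000 / 6 = 8.598333
Sum of squared deviations: (−0.028333)² + (+0.201667)² + (−0.038333)² + (−0.208333)² + (+0.081667)² + (−0.008333)² = 0.093083
Variance = 0.093083 / 5 = 0.018617
SE* = √0.018617

SE* = 0.1364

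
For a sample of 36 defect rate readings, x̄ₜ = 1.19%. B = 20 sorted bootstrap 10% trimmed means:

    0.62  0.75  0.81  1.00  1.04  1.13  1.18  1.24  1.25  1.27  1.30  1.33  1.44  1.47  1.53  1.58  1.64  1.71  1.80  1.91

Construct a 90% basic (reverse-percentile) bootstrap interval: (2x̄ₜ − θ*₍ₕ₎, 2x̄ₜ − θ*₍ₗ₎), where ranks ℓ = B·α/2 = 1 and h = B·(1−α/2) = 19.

(0.58, 1.76)

Percentile endpoints at ranks 1 and 19: θ*₍1₎ = 0.62, θ*₍19₎ = 1.80.
Basic interval reflects these around x̄ₜ:
  lower = 2 × 1.19 − 1.80 = 0.58
  upper = 2 × 1.19 − 0.62 = 1.76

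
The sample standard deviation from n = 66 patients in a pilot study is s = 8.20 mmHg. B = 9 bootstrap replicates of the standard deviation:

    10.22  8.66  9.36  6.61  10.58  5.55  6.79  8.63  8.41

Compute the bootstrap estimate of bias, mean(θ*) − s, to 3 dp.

mean(θ*) = (10.22 + 8.66 + 9.36 + 6.61 + 10.58 + 5.55 + 6.79 + 8.63 + 8.41) / 9 = 8.3122
bias = 8.3122 − 8.20

bias = +0.112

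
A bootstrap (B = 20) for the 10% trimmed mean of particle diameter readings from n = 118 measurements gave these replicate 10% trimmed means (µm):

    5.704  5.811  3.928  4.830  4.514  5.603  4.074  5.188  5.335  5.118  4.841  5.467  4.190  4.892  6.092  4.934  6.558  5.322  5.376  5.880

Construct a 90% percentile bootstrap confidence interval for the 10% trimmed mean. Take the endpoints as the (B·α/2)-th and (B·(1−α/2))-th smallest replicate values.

(3.928, 6.092)

Sorted replicates: 3.928, 4.074, 4.190, 4.514, 4.830, 4.841, 4.892, 4.934, 5.118, 5.188, 5.322, 5.335, 5.376, 5.467, 5.603, 5.704, 5.811, 5.880, 6.092, 6.558
α = 0.10; lower rank = 20 × 0.050 = 1; upper rank = 20 × 0.950 = 19.
The 1st smallest replicate is 3.928; the 19th is 6.092.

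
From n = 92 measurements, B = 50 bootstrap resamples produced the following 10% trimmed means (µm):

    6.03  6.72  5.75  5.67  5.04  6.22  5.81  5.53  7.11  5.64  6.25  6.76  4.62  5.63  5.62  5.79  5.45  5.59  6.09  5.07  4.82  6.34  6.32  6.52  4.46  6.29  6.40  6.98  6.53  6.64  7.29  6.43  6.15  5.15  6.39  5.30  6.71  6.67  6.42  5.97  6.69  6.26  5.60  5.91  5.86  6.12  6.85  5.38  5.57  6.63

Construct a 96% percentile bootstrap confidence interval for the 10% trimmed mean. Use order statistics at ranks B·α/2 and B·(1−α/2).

Sorted replicates: 4.46, 4.62, 4.82, 5.04, 5.07, 5.15, 5.30, 5.38, 5.45, 5.53, 5.57, 5.59, 5.60, 5.62, 5.63, 5.64, 5.67, 5.75, 5.79, 5.81, 5.86, 5.91, 5.97, 6.03, 6.09, 6.12, 6.15, 6.22, 6.25, 6.26, 6.29, 6.32, 6.34, 6.39, 6.40, 6.42, 6.43, 6.52, 6.53, 6.63, 6.64, 6.67, 6.69, 6.71, 6.72, 6.76, 6.85, 6.98, 7.11, 7.29
α = 0.04; lower rank = 50 × 0.020 = 1; upper rank = 50 × 0.980 = 49.
The 1st smallest replicate is 4.46; the 49th is 7.11.

(4.46, 7.11)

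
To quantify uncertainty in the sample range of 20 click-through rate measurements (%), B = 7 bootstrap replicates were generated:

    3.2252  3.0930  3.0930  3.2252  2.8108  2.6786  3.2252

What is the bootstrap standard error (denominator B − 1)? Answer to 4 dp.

Bootstrap SE is the standard deviation of the 7 replicate ranges.
Mean of replicates: (3.2252 + 3.0930 + 3.0930 + 3.2252 + 2.8108 + 2.6786 + 3.2252) / 7 = 21.35100 / 7 = 3.05014
Sum of squared deviations: (+0.17506)² + (+0.04286)² + (+0.04286)² + (+0.17506)² + (−0.23934)² + (−0.37154)² + (+0.17506)² = 0.29094
Variance = 0.29094 / 6 = 0.04849
SE* = √0.04849

SE* = 0.2202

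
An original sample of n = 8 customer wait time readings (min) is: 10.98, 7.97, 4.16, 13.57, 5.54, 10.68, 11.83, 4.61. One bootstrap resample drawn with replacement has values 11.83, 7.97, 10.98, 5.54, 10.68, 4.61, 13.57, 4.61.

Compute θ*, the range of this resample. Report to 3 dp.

θ* = 8.960

Range = 13.57 − 4.61 = 8.960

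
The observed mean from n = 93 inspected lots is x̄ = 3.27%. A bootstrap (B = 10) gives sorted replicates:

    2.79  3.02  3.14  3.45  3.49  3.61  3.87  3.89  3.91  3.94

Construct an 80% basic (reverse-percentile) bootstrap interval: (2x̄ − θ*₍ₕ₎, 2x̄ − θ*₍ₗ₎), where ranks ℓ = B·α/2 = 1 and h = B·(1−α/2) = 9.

Percentile endpoints at ranks 1 and 9: θ*₍1₎ = 2.79, θ*₍9₎ = 3.91.
Basic interval reflects these around x̄:
  lower = 2 × 3.27 − 3.91 = 2.63
  upper = 2 × 3.27 − 2.79 = 3.75

(2.63, 3.75)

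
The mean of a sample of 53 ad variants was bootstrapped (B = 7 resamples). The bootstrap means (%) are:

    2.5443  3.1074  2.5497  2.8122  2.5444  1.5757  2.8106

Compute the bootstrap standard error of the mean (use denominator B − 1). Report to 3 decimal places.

Bootstrap SE is the standard deviation of the 7 replicate means.
Mean of replicates: (2.5443 + 3.1074 + 2.5497 + 2.8122 + 2.5444 + 1.5757 + 2.8106) / 7 = 17.94430 / 7 = 2.56347
Sum of squared deviations: (−0.01917)² + (+0.54393)² + (−0.01377)² + (+0.24873)² + (−0.01907)² + (−0.98777)² + (+0.24713)² = 1.39541
Variance = 1.39541 / 6 = 0.23257
SE* = √0.23257

SE* = 0.482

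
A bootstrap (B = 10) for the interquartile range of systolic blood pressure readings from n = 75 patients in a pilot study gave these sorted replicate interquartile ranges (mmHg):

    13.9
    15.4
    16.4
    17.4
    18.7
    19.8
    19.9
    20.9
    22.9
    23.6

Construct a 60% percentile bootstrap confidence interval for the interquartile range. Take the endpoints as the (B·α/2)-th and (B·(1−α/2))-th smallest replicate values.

(15.4, 20.9)

α = 0.40; lower rank = 10 × 0.200 = 2; upper rank = 10 × 0.800 = 8.
The 2nd smallest replicate is 15.4; the 8th is 20.9.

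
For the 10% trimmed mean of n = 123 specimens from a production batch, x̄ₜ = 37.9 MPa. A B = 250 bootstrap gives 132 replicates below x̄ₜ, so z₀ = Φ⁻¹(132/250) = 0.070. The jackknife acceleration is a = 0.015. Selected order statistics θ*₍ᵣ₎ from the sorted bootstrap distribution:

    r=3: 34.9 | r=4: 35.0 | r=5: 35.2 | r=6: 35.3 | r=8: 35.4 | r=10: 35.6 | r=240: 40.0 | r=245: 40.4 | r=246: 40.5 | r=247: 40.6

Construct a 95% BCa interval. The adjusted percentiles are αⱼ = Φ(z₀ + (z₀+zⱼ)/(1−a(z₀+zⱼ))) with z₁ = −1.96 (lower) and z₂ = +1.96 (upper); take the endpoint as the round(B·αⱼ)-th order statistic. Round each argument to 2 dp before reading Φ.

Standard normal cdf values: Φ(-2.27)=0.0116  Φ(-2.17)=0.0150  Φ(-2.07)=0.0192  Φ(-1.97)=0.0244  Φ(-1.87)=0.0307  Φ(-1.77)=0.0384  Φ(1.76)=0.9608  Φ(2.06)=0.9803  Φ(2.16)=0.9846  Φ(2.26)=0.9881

Lower: z₀ + z₁ = 0.070 + (-1.960) = -1.890; 1 − a(z₀+z₁) = 1 − (0.015)(-1.890) = 1.0284; argument = 0.070 + (-1.890)/1.0284 = -1.7679 → -1.77.
α₁ = Φ(-1.77) = 0.0384; rank = round(250 × 0.0384) = 10; θ*₍10₎ = 35.6.
Upper: z₀ + z₂ = 2.030; 1 − a(z₀+z₂) = 0.9696; argument = 2.1638 → 2.16; α₂ = 0.9846; rank = 246; θ*₍246₎ = 40.5.

(35.6, 40.5)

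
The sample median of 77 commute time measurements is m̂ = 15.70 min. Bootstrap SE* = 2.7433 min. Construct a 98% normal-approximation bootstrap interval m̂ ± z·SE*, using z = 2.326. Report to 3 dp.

(9.319, 22.081)

Margin = 2.326 × 2.7433 = 6.3809
Interval: 15.70 ± 6.3809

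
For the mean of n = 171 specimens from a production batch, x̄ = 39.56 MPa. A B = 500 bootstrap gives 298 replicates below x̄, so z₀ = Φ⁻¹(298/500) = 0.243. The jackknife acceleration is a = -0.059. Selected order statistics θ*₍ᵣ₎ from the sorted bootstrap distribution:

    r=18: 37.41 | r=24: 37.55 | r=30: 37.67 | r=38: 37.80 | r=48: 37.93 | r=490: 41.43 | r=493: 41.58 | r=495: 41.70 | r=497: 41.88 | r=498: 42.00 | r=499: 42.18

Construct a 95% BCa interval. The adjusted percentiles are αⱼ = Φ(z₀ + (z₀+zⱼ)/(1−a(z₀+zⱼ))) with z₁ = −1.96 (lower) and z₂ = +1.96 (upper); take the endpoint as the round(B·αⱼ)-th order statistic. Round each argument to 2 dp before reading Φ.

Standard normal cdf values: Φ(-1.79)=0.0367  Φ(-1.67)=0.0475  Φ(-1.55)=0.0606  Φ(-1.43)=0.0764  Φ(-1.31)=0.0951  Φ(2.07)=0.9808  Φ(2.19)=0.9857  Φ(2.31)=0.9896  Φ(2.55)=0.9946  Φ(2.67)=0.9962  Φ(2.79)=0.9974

(37.55, 41.58)

Lower: z₀ + z₁ = 0.243 + (-1.960) = -1.717; 1 − a(z₀+z₁) = 1 − (-0.059)(-1.717) = 0.8987; argument = 0.243 + (-1.717)/0.8987 = -1.6675 → -1.67.
α₁ = Φ(-1.67) = 0.0475; rank = round(500 × 0.0475) = 24; θ*₍24₎ = 37.55.
Upper: z₀ + z₂ = 2.203; 1 − a(z₀+z₂) = 1.1300; argument = 2.1926 → 2.19; α₂ = 0.9857; rank = 493; θ*₍493₎ = 41.58.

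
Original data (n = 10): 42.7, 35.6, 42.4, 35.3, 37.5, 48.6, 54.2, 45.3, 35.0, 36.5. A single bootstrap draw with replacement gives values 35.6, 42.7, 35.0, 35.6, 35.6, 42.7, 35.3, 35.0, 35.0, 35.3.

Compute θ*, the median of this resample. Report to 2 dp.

θ* = 35.45

Sorted: 35.0, 35.0, 35.0, 35.3, 35.3, 35.6, 35.6, 35.6, 42.7, 42.7
Median = average of the two middle values = 35.45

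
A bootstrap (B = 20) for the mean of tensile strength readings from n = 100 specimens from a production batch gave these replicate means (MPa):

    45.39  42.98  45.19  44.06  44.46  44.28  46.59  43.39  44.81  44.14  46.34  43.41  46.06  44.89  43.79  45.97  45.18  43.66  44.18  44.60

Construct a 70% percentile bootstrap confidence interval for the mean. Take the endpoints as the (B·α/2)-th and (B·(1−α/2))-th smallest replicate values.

(43.41, 45.97)

Sorted replicates: 42.98, 43.39, 43.41, 43.66, 43.79, 44.06, 44.14, 44.18, 44.28, 44.46, 44.60, 44.81, 44.89, 45.18, 45.19, 45.39, 45.97, 46.06, 46.34, 46.59
α = 0.30; lower rank = 20 × 0.150 = 3; upper rank = 20 × 0.850 = 17.
The 3rd smallest replicate is 43.41; the 17th is 45.97.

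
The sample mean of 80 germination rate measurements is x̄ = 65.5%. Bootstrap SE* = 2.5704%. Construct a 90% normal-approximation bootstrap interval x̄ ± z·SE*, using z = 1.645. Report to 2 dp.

Margin = 1.645 × 2.5704 = 4.228
Interval: 65.5 ± 4.228

(61.27, 69.73)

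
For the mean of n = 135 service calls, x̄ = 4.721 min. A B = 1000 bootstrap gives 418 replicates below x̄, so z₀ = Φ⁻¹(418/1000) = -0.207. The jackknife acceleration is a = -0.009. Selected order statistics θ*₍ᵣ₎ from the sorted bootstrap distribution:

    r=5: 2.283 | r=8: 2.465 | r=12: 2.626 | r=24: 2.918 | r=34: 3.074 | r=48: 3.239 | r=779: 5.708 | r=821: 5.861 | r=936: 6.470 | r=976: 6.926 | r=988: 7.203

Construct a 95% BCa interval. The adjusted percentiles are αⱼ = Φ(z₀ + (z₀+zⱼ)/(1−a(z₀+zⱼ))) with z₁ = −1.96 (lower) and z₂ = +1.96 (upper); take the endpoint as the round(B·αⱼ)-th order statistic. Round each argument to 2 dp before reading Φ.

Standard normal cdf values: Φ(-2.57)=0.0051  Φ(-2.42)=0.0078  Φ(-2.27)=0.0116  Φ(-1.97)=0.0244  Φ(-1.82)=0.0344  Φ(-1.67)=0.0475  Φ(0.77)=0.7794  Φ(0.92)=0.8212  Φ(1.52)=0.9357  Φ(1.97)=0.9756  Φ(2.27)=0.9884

(2.465, 6.470)

Lower: z₀ + z₁ = -0.207 + (-1.960) = -2.167; 1 − a(z₀+z₁) = 1 − (-0.009)(-2.167) = 0.9805; argument = -0.207 + (-2.167)/0.9805 = -2.4171 → -2.42.
α₁ = Φ(-2.42) = 0.0078; rank = round(1000 × 0.0078) = 8; θ*₍8₎ = 2.465.
Upper: z₀ + z₂ = 1.753; 1 − a(z₀+z₂) = 1.0158; argument = 1.5188 → 1.52; α₂ = 0.9357; rank = 936; θ*₍936₎ = 6.470.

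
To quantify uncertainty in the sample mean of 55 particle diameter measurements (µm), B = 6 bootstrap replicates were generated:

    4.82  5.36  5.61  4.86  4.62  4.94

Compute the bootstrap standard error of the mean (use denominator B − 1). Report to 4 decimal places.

SE* = 0.3727

Bootstrap SE is the standard deviation of the 6 replicate means.
Mean of replicates: (4.82 + 5.36 + 5.61 + 4.86 + 4.62 + 4.94) / 6 = 30.21000 / 6 = 5.03500
Sum of squared deviations: (−0.21500)² + (+0.32500)² + (+0.57500)² + (−0.17500)² + (−0.41500)² + (−0.09500)² = 0.69435
Variance = 0.69435 / 5 = 0.13887
SE* = √0.13887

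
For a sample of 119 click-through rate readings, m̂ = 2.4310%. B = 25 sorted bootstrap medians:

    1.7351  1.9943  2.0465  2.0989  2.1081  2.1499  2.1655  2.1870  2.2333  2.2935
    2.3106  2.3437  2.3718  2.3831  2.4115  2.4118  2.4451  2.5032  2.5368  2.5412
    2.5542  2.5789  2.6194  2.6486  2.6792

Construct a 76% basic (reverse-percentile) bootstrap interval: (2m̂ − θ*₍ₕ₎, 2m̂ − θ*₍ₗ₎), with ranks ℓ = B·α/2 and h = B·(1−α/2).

(2.2831, 2.8155)

Percentile endpoints at ranks 3 and 22: θ*₍3₎ = 2.0465, θ*₍22₎ = 2.5789.
Basic interval reflects these around m̂:
  lower = 2 × 2.4310 − 2.5789 = 2.2831
  upper = 2 × 2.4310 − 2.0465 = 2.8155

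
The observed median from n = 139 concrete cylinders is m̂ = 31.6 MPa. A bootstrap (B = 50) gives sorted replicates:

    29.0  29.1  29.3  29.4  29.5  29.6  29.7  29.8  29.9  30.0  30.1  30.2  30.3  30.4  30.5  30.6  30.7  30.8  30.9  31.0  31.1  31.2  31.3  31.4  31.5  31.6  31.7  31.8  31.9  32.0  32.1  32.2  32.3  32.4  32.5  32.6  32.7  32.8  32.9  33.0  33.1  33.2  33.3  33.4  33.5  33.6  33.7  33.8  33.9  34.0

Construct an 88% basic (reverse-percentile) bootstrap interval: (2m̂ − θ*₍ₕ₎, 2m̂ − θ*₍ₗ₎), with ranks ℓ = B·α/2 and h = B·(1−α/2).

(29.5, 33.9)

Percentile endpoints at ranks 3 and 47: θ*₍3₎ = 29.3, θ*₍47₎ = 33.7.
Basic interval reflects these around m̂:
  lower = 2 × 31.6 − 33.7 = 29.5
  upper = 2 × 31.6 − 29.3 = 33.9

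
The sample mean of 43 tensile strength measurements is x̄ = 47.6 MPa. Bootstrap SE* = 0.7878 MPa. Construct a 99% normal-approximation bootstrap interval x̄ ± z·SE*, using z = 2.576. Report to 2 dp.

(45.57, 49.63)

Margin = 2.576 × 0.7878 = 2.029
Interval: 47.6 ± 2.029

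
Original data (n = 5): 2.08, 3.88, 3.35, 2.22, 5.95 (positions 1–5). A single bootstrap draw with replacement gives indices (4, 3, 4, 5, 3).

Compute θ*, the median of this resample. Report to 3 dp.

Resample values: 2.22, 3.35, 2.22, 5.95, 3.35.
Sorted: 2.22, 2.22, 3.35, 3.35, 5.95
Median = middle value = 3.350

θ* = 3.350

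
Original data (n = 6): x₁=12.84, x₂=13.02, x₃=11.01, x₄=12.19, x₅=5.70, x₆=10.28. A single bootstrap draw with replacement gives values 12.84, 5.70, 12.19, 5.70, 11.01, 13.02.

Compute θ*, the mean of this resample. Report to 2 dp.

Mean = (12.84 + 5.70 + 12.19 + 5.70 + 11.01 + 13.02) / 6 = 60.460 / 6 = 10.08

θ* = 10.08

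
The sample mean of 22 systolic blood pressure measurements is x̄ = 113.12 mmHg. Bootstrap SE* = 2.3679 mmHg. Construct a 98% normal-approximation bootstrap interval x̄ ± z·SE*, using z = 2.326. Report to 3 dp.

(107.612, 118.628)

Margin = 2.326 × 2.3679 = 5.5077
Interval: 113.12 ± 5.5077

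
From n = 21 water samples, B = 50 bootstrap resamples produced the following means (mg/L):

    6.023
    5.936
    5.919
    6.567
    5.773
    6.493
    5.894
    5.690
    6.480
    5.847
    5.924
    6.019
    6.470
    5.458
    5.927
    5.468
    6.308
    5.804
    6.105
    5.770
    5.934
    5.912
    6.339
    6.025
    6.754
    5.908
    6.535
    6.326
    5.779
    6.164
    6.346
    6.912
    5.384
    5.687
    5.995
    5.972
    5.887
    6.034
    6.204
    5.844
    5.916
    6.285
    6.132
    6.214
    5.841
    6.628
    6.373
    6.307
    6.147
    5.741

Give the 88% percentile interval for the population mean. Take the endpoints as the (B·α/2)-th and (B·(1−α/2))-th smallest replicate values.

(5.468, 6.567)

Sorted replicates: 5.384, 5.458, 5.468, 5.687, 5.690, 5.741, 5.770, 5.773, 5.779, 5.804, 5.841, 5.844, 5.847, 5.887, 5.894, 5.908, 5.912, 5.916, 5.919, 5.924, 5.927, 5.934, 5.936, 5.972, 5.995, 6.019, 6.023, 6.025, 6.034, 6.105, 6.132, 6.147, 6.164, 6.204, 6.214, 6.285, 6.307, 6.308, 6.326, 6.339, 6.346, 6.373, 6.470, 6.480, 6.493, 6.535, 6.567, 6.628, 6.754, 6.912
α = 0.12; lower rank = 50 × 0.060 = 3; upper rank = 50 × 0.940 = 47.
The 3rd smallest replicate is 5.468; the 47th is 6.567.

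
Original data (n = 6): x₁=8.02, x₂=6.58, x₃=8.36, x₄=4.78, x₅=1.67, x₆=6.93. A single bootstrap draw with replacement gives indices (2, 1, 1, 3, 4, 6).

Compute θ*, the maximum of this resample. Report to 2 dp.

θ* = 8.36

Resample values: 6.58, 8.02, 8.02, 8.36, 4.78, 6.93.
Maximum = 8.36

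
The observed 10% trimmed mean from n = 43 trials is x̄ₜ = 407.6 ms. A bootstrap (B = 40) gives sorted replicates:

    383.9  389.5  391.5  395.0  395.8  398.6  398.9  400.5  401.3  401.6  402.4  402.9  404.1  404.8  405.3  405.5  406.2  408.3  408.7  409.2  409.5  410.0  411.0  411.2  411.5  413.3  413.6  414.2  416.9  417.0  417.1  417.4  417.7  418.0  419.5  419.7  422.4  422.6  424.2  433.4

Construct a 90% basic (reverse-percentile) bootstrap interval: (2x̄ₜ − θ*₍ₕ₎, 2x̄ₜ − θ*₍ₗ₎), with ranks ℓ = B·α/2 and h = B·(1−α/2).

Percentile endpoints at ranks 2 and 38: θ*₍2₎ = 389.5, θ*₍38₎ = 422.6.
Basic interval reflects these around x̄ₜ:
  lower = 2 × 407.6 − 422.6 = 392.6
  upper = 2 × 407.6 − 389.5 = 425.7

(392.6, 425.7)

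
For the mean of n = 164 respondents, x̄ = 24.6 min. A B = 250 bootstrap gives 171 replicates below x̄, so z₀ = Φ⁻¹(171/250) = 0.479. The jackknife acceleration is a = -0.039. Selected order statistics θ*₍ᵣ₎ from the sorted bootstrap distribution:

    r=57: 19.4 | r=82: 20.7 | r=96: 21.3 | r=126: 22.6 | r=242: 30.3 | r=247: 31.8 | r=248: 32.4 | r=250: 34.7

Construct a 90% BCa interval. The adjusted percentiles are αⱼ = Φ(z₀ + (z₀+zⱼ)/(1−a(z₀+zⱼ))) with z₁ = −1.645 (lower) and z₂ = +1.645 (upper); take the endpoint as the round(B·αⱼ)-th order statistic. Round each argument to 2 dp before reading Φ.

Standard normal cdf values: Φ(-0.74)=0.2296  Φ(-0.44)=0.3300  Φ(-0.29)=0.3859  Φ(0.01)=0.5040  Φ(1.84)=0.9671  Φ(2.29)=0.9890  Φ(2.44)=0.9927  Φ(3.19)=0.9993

(19.4, 32.4)

Lower: z₀ + z₁ = 0.479 + (-1.645) = -1.166; 1 − a(z₀+z₁) = 1 − (-0.039)(-1.166) = 0.9545; argument = 0.479 + (-1.166)/0.9545 = -0.7425 → -0.74.
α₁ = Φ(-0.74) = 0.2296; rank = round(250 × 0.2296) = 57; θ*₍57₎ = 19.4.
Upper: z₀ + z₂ = 2.124; 1 − a(z₀+z₂) = 1.0828; argument = 2.4405 → 2.44; α₂ = 0.9927; rank = 248; θ*₍248₎ = 32.4.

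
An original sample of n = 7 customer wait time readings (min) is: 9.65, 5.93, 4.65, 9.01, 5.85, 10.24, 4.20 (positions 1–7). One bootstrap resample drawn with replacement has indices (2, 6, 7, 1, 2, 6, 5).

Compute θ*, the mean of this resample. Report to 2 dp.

θ* = 7.43

Resample values: 5.93, 10.24, 4.20, 9.65, 5.93, 10.24, 5.85.
Mean = (5.93 + 10.24 + 4.20 + 9.65 + 5.93 + 10.24 + 5.85) / 7 = 52.040 / 7 = 7.43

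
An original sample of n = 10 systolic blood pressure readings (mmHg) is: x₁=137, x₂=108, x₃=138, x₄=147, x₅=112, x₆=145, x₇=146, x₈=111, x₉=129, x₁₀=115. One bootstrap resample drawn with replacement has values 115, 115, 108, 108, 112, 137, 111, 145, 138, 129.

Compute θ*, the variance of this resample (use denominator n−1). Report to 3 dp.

Mean = 121.8000; sum of squared deviations = 1769.6000
s² = 1769.6000 / 9 = 196.6222

θ* = 196.622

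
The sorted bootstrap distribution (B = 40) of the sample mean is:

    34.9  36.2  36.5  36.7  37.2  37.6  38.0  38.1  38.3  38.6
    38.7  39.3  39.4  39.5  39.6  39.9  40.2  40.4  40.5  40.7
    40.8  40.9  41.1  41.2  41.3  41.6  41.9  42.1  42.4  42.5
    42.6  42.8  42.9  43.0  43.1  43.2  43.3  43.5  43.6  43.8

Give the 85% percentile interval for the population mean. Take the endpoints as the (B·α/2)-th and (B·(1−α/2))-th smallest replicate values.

(36.5, 43.3)

α = 0.15; lower rank = 40 × 0.075 = 3; upper rank = 40 × 0.925 = 37.
The 3rd smallest replicate is 36.5; the 37th is 43.3.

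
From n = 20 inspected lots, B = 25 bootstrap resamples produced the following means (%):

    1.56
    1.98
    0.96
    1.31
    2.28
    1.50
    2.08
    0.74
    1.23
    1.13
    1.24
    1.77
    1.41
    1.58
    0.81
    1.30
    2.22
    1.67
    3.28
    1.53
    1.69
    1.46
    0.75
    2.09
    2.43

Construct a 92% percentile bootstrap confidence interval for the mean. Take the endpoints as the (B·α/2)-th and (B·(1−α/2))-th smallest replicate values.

(0.74, 2.43)

Sorted replicates: 0.74, 0.75, 0.81, 0.96, 1.13, 1.23, 1.24, 1.30, 1.31, 1.41, 1.46, 1.50, 1.53, 1.56, 1.58, 1.67, 1.69, 1.77, 1.98, 2.08, 2.09, 2.22, 2.28, 2.43, 3.28
α = 0.08; lower rank = 25 × 0.040 = 1; upper rank = 25 × 0.960 = 24.
The 1st smallest replicate is 0.74; the 24th is 2.43.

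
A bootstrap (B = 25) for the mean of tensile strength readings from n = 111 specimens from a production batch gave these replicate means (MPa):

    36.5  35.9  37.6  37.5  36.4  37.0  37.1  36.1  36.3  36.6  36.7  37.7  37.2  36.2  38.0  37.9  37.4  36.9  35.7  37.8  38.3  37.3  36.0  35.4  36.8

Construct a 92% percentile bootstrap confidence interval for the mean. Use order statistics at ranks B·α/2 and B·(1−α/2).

(35.4, 38.0)

Sorted replicates: 35.4, 35.7, 35.9, 36.0, 36.1, 36.2, 36.3, 36.4, 36.5, 36.6, 36.7, 36.8, 36.9, 37.0, 37.1, 37.2, 37.3, 37.4, 37.5, 37.6, 37.7, 37.8, 37.9, 38.0, 38.3
α = 0.08; lower rank = 25 × 0.040 = 1; upper rank = 25 × 0.960 = 24.
The 1st smallest replicate is 35.4; the 24th is 38.0.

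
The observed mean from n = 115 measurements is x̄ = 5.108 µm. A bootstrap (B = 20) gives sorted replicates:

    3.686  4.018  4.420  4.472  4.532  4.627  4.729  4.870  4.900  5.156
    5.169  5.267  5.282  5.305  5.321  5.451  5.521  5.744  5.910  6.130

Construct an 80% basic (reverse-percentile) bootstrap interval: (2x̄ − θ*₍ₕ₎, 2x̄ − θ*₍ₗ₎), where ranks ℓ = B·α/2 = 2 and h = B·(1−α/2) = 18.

(4.472, 6.198)

Percentile endpoints at ranks 2 and 18: θ*₍2₎ = 4.018, θ*₍18₎ = 5.744.
Basic interval reflects these around x̄:
  lower = 2 × 5.108 − 5.744 = 4.472
  upper = 2 × 5.108 − 4.018 = 6.198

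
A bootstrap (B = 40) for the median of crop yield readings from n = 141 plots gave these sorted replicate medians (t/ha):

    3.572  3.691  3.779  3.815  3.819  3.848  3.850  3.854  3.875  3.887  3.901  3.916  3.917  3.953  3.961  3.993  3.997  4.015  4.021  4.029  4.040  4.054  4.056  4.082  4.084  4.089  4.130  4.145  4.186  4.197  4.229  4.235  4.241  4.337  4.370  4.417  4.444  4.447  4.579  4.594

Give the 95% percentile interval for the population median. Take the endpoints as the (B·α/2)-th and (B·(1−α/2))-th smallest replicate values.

α = 0.05; lower rank = 40 × 0.025 = 1; upper rank = 40 × 0.975 = 39.
The 1st smallest replicate is 3.572; the 39th is 4.579.

(3.572, 4.579)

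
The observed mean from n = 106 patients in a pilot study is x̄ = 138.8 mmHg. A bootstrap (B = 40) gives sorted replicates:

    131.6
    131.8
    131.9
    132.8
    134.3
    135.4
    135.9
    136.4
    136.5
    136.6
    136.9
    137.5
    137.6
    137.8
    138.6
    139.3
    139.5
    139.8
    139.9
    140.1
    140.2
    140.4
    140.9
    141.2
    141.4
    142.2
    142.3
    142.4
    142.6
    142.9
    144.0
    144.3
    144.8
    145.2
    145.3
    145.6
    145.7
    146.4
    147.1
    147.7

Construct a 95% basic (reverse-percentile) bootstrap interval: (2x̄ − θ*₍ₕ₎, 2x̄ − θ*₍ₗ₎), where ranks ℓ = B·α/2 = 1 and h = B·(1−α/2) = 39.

(130.5, 146.0)

Percentile endpoints at ranks 1 and 39: θ*₍1₎ = 131.6, θ*₍39₎ = 147.1.
Basic interval reflects these around x̄:
  lower = 2 × 138.8 − 147.1 = 130.5
  upper = 2 × 138.8 − 131.6 = 146.0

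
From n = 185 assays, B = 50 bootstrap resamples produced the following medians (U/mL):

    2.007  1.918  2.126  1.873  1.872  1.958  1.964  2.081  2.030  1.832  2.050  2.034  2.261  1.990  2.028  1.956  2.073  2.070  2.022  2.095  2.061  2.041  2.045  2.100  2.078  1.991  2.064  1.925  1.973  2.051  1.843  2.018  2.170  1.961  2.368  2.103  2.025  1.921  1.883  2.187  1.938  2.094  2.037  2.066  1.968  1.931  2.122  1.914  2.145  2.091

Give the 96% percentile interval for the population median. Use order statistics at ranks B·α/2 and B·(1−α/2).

(1.832, 2.261)

Sorted replicates: 1.832, 1.843, 1.872, 1.873, 1.883, 1.914, 1.918, 1.921, 1.925, 1.931, 1.938, 1.956, 1.958, 1.961, 1.964, 1.968, 1.973, 1.990, 1.991, 2.007, 2.018, 2.022, 2.025, 2.028, 2.030, 2.034, 2.037, 2.041, 2.045, 2.050, 2.051, 2.061, 2.064, 2.066, 2.070, 2.073, 2.078, 2.081, 2.091, 2.094, 2.095, 2.100, 2.103, 2.122, 2.126, 2.145, 2.170, 2.187, 2.261, 2.368
α = 0.04; lower rank = 50 × 0.020 = 1; upper rank = 50 × 0.980 = 49.
The 1st smallest replicate is 1.832; the 49th is 2.261.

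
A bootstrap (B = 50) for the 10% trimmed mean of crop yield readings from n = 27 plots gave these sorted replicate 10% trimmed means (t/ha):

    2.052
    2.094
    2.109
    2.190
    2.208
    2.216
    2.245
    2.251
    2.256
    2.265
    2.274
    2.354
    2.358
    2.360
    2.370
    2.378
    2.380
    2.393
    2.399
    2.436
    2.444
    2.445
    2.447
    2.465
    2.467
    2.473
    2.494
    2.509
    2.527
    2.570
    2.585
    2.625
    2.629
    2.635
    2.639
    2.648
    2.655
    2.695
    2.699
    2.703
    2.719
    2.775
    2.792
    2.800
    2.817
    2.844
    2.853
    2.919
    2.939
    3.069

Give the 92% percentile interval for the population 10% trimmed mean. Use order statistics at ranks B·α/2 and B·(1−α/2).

(2.094, 2.919)

α = 0.08; lower rank = 50 × 0.040 = 2; upper rank = 50 × 0.960 = 48.
The 2nd smallest replicate is 2.094; the 48th is 2.919.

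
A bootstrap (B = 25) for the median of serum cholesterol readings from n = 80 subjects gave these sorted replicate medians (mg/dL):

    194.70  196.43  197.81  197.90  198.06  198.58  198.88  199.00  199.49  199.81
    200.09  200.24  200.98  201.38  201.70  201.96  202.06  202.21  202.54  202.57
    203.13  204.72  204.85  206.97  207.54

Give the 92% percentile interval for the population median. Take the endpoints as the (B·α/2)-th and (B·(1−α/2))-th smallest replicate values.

α = 0.08; lower rank = 25 × 0.040 = 1; upper rank = 25 × 0.960 = 24.
The 1st smallest replicate is 194.70; the 24th is 206.97.

(194.70, 206.97)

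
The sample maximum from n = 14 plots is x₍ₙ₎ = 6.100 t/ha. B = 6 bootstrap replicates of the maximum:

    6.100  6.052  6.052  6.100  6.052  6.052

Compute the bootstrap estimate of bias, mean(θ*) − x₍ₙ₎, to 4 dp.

bias = −0.0320

mean(θ*) = (6.100 + 6.052 + 6.052 + 6.100 + 6.052 + 6.052) / 6 = 6.06800
bias = 6.06800 − 6.100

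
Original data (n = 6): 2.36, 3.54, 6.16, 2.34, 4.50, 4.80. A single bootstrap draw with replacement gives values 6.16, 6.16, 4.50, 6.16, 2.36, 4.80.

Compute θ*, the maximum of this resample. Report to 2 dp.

θ* = 6.16

Maximum = 6.16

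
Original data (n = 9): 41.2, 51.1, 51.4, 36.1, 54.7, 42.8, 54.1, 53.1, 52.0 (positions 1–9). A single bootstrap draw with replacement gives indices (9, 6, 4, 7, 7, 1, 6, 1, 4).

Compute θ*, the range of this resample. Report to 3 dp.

Resample values: 52.0, 42.8, 36.1, 54.1, 54.1, 41.2, 42.8, 41.2, 36.1.
Range = 54.1 − 36.1 = 18.000

θ* = 18.000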